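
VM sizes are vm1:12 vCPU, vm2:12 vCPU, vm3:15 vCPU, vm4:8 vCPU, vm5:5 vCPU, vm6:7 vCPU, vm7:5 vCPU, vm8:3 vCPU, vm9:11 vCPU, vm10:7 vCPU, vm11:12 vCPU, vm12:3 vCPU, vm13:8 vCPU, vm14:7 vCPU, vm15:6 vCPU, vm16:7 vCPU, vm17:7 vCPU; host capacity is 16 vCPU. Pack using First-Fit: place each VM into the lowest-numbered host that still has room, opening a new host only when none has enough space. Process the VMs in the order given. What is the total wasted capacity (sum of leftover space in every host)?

host 1: place vm1 (12 vCPU), 4 vCPU left
host 2: place vm2 (12 vCPU), 4 vCPU left
host 3: place vm3 (15 vCPU), 1 vCPU left
host 4: place vm4 (8 vCPU), 8 vCPU left
host 4: place vm5 (5 vCPU), 3 vCPU left
host 5: place vm6 (7 vCPU), 9 vCPU left
host 5: place vm7 (5 vCPU), 4 vCPU left
host 1: place vm8 (3 vCPU), 1 vCPU left
host 6: place vm9 (11 vCPU), 5 vCPU left
host 7: place vm10 (7 vCPU), 9 vCPU left
host 8: place vm11 (12 vCPU), 4 vCPU left
host 2: place vm12 (3 vCPU), 1 vCPU left
host 7: place vm13 (8 vCPU), 1 vCPU left
host 9: place vm14 (7 vCPU), 9 vCPU left
host 9: place vm15 (6 vCPU), 3 vCPU left
host 10: place vm16 (7 vCPU), 9 vCPU left
host 10: place vm17 (7 vCPU), 2 vCPU left
10 hosts × 16 vCPU = 160 vCPU; used 135 vCPU; unused 25 vCPU.

25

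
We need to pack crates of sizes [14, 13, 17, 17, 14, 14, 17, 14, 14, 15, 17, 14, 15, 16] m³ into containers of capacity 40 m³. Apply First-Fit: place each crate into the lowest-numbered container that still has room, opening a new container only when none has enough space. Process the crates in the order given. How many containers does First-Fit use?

Put 14 m³ in container 1; 26 m³ remain.
Put 13 m³ in container 1; 13 m³ remain.
Put 17 m³ in container 2; 23 m³ remain.
Put 17 m³ in container 2; 6 m³ remain.
Put 14 m³ in container 3; 26 m³ remain.
Put 14 m³ in container 3; 12 m³ remain.
Put 17 m³ in container 4; 23 m³ remain.
Put 14 m³ in container 4; 9 m³ remain.
Put 14 m³ in container 5; 26 m³ remain.
Put 15 m³ in container 5; 11 m³ remain.
Put 17 m³ in container 6; 23 m³ remain.
Put 14 m³ in container 6; 9 m³ remain.
Put 15 m³ in container 7; 25 m³ remain.
Put 16 m³ in container 7; 9 m³ remain.
Final containers: [14,13] [17,17] [14,14] [17,14] [14,15] [17,14] [15,16].

7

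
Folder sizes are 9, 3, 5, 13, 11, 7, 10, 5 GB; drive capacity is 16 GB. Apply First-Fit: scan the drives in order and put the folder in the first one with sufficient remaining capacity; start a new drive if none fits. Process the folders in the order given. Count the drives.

5 drives

Put 9 GB in drive 1; 7 GB remain.
Put 3 GB in drive 1; 4 GB remain.
Put 5 GB in drive 2; 11 GB remain.
Put 13 GB in drive 3; 3 GB remain.
Put 11 GB in drive 2; 0 GB remain.
Put 7 GB in drive 4; 9 GB remain.
Put 10 GB in drive 5; 6 GB remain.
Put 5 GB in drive 4; 4 GB remain.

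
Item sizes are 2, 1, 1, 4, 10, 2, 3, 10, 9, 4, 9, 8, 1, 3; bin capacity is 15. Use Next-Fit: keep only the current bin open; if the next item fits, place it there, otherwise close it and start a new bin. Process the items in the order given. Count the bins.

6

2 → bin 1 (remaining 13)
1 → bin 1 (remaining 12)
1 → bin 1 (remaining 11)
4 → bin 1 (remaining 7)
10 → bin 2 (remaining 5)
2 → bin 2 (remaining 3)
3 → bin 2 (remaining 0)
10 → bin 3 (remaining 5)
9 → bin 4 (remaining 6)
4 → bin 4 (remaining 2)
9 → bin 5 (remaining 6)
8 → bin 6 (remaining 7)
1 → bin 6 (remaining 6)
3 → bin 6 (remaining 3)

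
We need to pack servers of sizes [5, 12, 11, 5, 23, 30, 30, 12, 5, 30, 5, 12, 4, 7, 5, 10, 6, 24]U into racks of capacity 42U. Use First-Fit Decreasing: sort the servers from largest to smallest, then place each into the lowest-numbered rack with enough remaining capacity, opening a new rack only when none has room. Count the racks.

Sorted descending: 30, 30, 30, 24, 23, 12, 12, 12, 11, 10, 7, 6, 5, 5, 5, 5, 5, 4.
Put 30U in rack 1; 12U remain.
Put 30U in rack 2; 12U remain.
Put 30U in rack 3; 12U remain.
Put 24U in rack 4; 18U remain.
Put 23U in rack 5; 19U remain.
Put 12U in rack 1; 0U remain.
Put 12U in rack 2; 0U remain.
Put 12U in rack 3; 0U remain.
Put 11U in rack 4; 7U remain.
Put 10U in rack 5; 9U remain.
Put 7U in rack 4; 0U remain.
Put 6U in rack 5; 3U remain.
Put 5U in rack 6; 37U remain.
Put 5U in rack 6; 32U remain.
Put 5U in rack 6; 27U remain.
Put 5U in rack 6; 22U remain.
Put 5U in rack 6; 17U remain.
Put 4U in rack 6; 13U remain.

6 racks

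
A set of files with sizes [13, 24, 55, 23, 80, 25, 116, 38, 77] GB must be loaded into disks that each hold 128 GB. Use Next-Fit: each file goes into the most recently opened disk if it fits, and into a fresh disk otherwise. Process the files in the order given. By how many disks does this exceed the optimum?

Next-Fit: [13,24,55,23] [80,25] [116] [38,77] → 4 disks.
Total size 451 GB; any packing needs at least ⌈451/128⌉ = 4 disks.
So 4 is already optimal.

0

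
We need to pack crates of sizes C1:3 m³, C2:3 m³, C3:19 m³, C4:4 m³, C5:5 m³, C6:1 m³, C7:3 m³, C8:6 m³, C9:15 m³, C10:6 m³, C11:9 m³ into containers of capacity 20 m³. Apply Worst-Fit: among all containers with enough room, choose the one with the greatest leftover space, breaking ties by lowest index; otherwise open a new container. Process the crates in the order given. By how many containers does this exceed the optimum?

1

Worst-Fit: [3,3,4,5,1,3] [19] [6,6] [15] [9] → 5 containers.
Total size 74 m³; any packing needs at least ⌈74/20⌉ = 4 containers.
An optimal packing achieves that bound: [19,1] [15,5] [9,6,4] [6,3,3,3] → 4 containers.
Excess: 5 − 4 = 1.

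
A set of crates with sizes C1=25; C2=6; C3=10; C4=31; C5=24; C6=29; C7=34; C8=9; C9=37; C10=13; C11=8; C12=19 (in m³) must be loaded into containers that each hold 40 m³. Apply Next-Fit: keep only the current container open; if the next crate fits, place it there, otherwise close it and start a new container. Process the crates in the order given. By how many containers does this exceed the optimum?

2

Next-Fit: [25,6] [10] [31] [24] [29] [34] [9] [37] [13,8,19] → 9 containers.
Total size 245 m³; any packing needs at least ⌈245/40⌉ = 7 containers.
An optimal packing achieves that bound: [37] [34,6] [31,9] [29,10] [25,13] [24,8] [19] → 7 containers.
Excess: 9 − 7 = 2.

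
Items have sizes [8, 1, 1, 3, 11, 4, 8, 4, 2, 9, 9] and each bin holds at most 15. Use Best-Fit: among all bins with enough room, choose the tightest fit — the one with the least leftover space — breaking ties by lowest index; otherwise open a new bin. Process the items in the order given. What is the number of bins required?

8 → bin 1 (remaining 7)
1 → bin 1 (remaining 6)
1 → bin 1 (remaining 5)
3 → bin 1 (remaining 2)
11 → bin 2 (remaining 4)
4 → bin 2 (remaining 0)
8 → bin 3 (remaining 7)
4 → bin 3 (remaining 3)
2 → bin 1 (remaining 0)
9 → bin 4 (remaining 6)
9 → bin 5 (remaining 6)
Final bins: [8,1,1,3,2] [11,4] [8,4] [9] [9].

5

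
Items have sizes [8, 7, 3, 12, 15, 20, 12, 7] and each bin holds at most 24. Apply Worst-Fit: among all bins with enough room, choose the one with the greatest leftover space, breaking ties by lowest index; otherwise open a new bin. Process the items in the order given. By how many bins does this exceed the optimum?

0

Worst-Fit: [8,7,3] [12,12] [15,7] [20] → 4 bins.
Total size 84; any packing needs at least ⌈84/24⌉ = 4 bins.
So 4 is already optimal.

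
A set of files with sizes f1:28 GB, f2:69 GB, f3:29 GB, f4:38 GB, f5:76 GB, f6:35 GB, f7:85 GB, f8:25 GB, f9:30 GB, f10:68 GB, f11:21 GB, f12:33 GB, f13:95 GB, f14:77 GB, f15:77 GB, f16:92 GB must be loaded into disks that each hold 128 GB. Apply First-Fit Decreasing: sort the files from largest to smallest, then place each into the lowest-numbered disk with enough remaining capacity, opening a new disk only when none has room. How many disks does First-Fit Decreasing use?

Sorted descending: 95, 92, 85, 77, 77, 76, 69, 68, 38, 35, 33, 30, 29, 28, 25, 21.
Put 95 GB in disk 1; 33 GB remain.
Put 92 GB in disk 2; 36 GB remain.
Put 85 GB in disk 3; 43 GB remain.
Put 77 GB in disk 4; 51 GB remain.
Put 77 GB in disk 5; 51 GB remain.
Put 76 GB in disk 6; 52 GB remain.
Put 69 GB in disk 7; 59 GB remain.
Put 68 GB in disk 8; 60 GB remain.
Put 38 GB in disk 3; 5 GB remain.
Put 35 GB in disk 2; 1 GB remain.
Put 33 GB in disk 1; 0 GB remain.
Put 30 GB in disk 4; 21 GB remain.
Put 29 GB in disk 5; 22 GB remain.
Put 28 GB in disk 6; 24 GB remain.
Put 25 GB in disk 7; 34 GB remain.
Put 21 GB in disk 4; 0 GB remain.

8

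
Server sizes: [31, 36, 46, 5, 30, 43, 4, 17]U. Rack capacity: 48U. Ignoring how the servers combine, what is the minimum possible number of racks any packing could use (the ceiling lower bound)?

Total size = 31 + 36 + 46 + 5 + 30 + 43 + 4 + 17 = 212U.
⌈212 / 48⌉ = 5.

5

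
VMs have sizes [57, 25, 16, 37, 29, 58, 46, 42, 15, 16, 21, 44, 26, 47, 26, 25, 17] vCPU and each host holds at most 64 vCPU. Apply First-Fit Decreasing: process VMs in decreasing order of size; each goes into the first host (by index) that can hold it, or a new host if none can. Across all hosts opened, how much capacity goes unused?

Sorted descending: 58, 57, 47, 46, 44, 42, 37, 29, 26, 26, 25, 25, 21, 17, 16, 16, 15.
58 vCPU → host 1 (remaining 6 vCPU)
57 vCPU → host 2 (remaining 7 vCPU)
47 vCPU → host 3 (remaining 17 vCPU)
46 vCPU → host 4 (remaining 18 vCPU)
44 vCPU → host 5 (remaining 20 vCPU)
42 vCPU → host 6 (remaining 22 vCPU)
37 vCPU → host 7 (remaining 27 vCPU)
29 vCPU → host 8 (remaining 35 vCPU)
26 vCPU → host 7 (remaining 1 vCPU)
26 vCPU → host 8 (remaining 9 vCPU)
25 vCPU → host 9 (remaining 39 vCPU)
25 vCPU → host 9 (remaining 14 vCPU)
21 vCPU → host 6 (remaining 1 vCPU)
17 vCPU → host 3 (remaining 0 vCPU)
16 vCPU → host 4 (remaining 2 vCPU)
16 vCPU → host 5 (remaining 4 vCPU)
15 vCPU → host 10 (remaining 49 vCPU)
10 hosts × 64 vCPU = 640 vCPU; used 547 vCPU; unused 93 vCPU.

93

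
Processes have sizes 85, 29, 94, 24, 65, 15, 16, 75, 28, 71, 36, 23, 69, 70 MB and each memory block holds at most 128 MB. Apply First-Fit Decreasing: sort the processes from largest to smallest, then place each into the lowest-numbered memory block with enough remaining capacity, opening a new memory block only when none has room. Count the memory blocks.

7

Sorted descending: 94, 85, 75, 71, 70, 69, 65, 36, 29, 28, 24, 23, 16, 15.
memory block 1: place 94 MB, 34 MB left
memory block 2: place 85 MB, 43 MB left
memory block 3: place 75 MB, 53 MB left
memory block 4: place 71 MB, 57 MB left
memory block 5: place 70 MB, 58 MB left
memory block 6: place 69 MB, 59 MB left
memory block 7: place 65 MB, 63 MB left
memory block 2: place 36 MB, 7 MB left
memory block 1: place 29 MB, 5 MB left
memory block 3: place 28 MB, 25 MB left
memory block 3: place 24 MB, 1 MB left
memory block 4: place 23 MB, 34 MB left
memory block 4: place 16 MB, 18 MB left
memory block 4: place 15 MB, 3 MB left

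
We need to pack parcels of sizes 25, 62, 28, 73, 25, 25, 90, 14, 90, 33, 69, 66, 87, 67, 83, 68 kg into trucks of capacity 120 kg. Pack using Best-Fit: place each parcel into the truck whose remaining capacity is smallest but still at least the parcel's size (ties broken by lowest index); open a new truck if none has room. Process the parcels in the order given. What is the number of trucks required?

10

25 kg → truck 1 (remaining 95 kg)
62 kg → truck 1 (remaining 33 kg)
28 kg → truck 1 (remaining 5 kg)
73 kg → truck 2 (remaining 47 kg)
25 kg → truck 2 (remaining 22 kg)
25 kg → truck 3 (remaining 95 kg)
90 kg → truck 3 (remaining 5 kg)
14 kg → truck 2 (remaining 8 kg)
90 kg → truck 4 (remaining 30 kg)
33 kg → truck 5 (remaining 87 kg)
69 kg → truck 5 (remaining 18 kg)
66 kg → truck 6 (remaining 54 kg)
87 kg → truck 7 (remaining 33 kg)
67 kg → truck 8 (remaining 53 kg)
83 kg → truck 9 (remaining 37 kg)
68 kg → truck 10 (remaining 52 kg)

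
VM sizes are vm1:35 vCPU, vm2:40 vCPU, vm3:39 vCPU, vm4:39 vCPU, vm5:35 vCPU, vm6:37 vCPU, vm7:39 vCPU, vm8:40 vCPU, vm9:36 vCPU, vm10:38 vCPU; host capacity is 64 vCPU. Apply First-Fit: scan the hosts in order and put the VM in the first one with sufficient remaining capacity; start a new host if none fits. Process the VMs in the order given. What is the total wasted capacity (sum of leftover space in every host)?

Put vm1 (35 vCPU) in host 1; 29 vCPU remain.
Put vm2 (40 vCPU) in host 2; 24 vCPU remain.
Put vm3 (39 vCPU) in host 3; 25 vCPU remain.
Put vm4 (39 vCPU) in host 4; 25 vCPU remain.
Put vm5 (35 vCPU) in host 5; 29 vCPU remain.
Put vm6 (37 vCPU) in host 6; 27 vCPU remain.
Put vm7 (39 vCPU) in host 7; 25 vCPU remain.
Put vm8 (40 vCPU) in host 8; 24 vCPU remain.
Put vm9 (36 vCPU) in host 9; 28 vCPU remain.
Put vm10 (38 vCPU) in host 10; 26 vCPU remain.
10 hosts × 64 vCPU = 640 vCPU; used 378 vCPU; unused 262 vCPU.

262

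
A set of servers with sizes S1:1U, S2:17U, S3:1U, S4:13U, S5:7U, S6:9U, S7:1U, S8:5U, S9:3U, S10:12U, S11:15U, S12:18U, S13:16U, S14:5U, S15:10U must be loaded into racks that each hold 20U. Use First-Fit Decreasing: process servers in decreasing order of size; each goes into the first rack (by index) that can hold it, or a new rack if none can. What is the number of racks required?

7 racks

Sorted descending: 18, 17, 16, 15, 13, 12, 10, 9, 7, 5, 5, 3, 1, 1, 1.
rack 1: place 18U, 2U left
rack 2: place 17U, 3U left
rack 3: place 16U, 4U left
rack 4: place 15U, 5U left
rack 5: place 13U, 7U left
rack 6: place 12U, 8U left
rack 7: place 10U, 10U left
rack 7: place 9U, 1U left
rack 5: place 7U, 0U left
rack 4: place 5U, 0U left
rack 6: place 5U, 3U left
rack 2: place 3U, 0U left
rack 1: place 1U, 1U left
rack 1: place 1U, 0U left
rack 3: place 1U, 3U left
Final racks: [18,1,1] [17,3] [16,1] [15,5] [13,7] [12,5] [10,9].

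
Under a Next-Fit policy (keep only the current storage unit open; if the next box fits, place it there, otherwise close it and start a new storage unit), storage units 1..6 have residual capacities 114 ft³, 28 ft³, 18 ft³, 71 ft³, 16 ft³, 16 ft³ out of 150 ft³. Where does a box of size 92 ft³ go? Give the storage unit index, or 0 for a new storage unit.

0

Next-Fit only looks at storage unit 6, which has 16 ft³ free.
92 ft³ does not fit, so a new storage unit is opened.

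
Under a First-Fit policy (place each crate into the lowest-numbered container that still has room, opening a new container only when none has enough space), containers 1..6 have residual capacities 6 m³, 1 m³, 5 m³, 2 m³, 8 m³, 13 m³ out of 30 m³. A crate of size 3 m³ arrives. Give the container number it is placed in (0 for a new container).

Containers with room: container 1 (6 m³), container 3 (5 m³), container 5 (8 m³), container 6 (13 m³).
The first with room is container 1.

1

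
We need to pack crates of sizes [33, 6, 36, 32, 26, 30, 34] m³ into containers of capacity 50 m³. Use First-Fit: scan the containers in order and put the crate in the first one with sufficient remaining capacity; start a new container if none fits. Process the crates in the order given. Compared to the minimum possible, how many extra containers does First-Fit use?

First-Fit: [33,6] [36] [32] [26] [30] [34] → 6 containers.
6 crates exceed 25 m³ (half the capacity), and no two of those can share a container, so at least 6 containers are needed.
So 6 is already optimal.

0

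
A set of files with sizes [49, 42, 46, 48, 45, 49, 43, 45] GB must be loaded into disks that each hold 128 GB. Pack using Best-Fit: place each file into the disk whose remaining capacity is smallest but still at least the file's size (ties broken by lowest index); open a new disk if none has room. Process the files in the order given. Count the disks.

49 GB → disk 1 (remaining 79 GB)
42 GB → disk 1 (remaining 37 GB)
46 GB → disk 2 (remaining 82 GB)
48 GB → disk 2 (remaining 34 GB)
45 GB → disk 3 (remaining 83 GB)
49 GB → disk 3 (remaining 34 GB)
43 GB → disk 4 (remaining 85 GB)
45 GB → disk 4 (remaining 40 GB)

4 disks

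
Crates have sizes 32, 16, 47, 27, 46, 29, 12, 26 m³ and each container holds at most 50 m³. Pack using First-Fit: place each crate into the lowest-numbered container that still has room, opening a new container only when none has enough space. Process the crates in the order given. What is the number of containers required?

6

container 1: place 32 m³, 18 m³ left
container 1: place 16 m³, 2 m³ left
container 2: place 47 m³, 3 m³ left
container 3: place 27 m³, 23 m³ left
container 4: place 46 m³, 4 m³ left
container 5: place 29 m³, 21 m³ left
container 3: place 12 m³, 11 m³ left
container 6: place 26 m³, 24 m³ left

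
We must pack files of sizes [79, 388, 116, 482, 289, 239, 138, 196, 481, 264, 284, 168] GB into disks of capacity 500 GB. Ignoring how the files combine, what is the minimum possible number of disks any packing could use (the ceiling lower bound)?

7

Total size = 79 + 388 + 116 + 482 + 289 + 239 + 138 + 196 + 481 + 264 + 284 + 168 = 3124 GB.
⌈3124 / 500⌉ = 7.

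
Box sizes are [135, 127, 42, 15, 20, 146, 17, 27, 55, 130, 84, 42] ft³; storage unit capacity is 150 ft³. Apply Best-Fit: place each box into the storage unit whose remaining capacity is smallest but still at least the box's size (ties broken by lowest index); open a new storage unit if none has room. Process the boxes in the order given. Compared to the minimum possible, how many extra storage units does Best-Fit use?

Best-Fit: [135,15] [127,20] [42,17,27,55] [146] [130] [84,42] → 6 storage units.
Total size 840 ft³; any packing needs at least ⌈840/150⌉ = 6 storage units.
So 6 is already optimal.

0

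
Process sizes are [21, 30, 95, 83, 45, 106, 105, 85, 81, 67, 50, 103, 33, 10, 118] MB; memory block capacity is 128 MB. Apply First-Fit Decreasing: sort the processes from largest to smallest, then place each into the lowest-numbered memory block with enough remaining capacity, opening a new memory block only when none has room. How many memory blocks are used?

9 memory blocks

Sorted descending: 118, 106, 105, 103, 95, 85, 83, 81, 67, 50, 45, 33, 30, 21, 10.
Put 118 MB in memory block 1; 10 MB remain.
Put 106 MB in memory block 2; 22 MB remain.
Put 105 MB in memory block 3; 23 MB remain.
Put 103 MB in memory block 4; 25 MB remain.
Put 95 MB in memory block 5; 33 MB remain.
Put 85 MB in memory block 6; 43 MB remain.
Put 83 MB in memory block 7; 45 MB remain.
Put 81 MB in memory block 8; 47 MB remain.
Put 67 MB in memory block 9; 61 MB remain.
Put 50 MB in memory block 9; 11 MB remain.
Put 45 MB in memory block 7; 0 MB remain.
Put 33 MB in memory block 5; 0 MB remain.
Put 30 MB in memory block 6; 13 MB remain.
Put 21 MB in memory block 2; 1 MB remain.
Put 10 MB in memory block 1; 0 MB remain.
Final memory blocks: [118,10] [106,21] [105] [103] [95,33] [85,30] [83,45] [81] [67,50].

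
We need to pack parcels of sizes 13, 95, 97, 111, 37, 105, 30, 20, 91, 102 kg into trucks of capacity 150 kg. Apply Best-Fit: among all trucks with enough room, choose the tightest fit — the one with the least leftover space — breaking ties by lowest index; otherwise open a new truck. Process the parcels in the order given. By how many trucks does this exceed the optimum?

0

Best-Fit: [13,95,30] [97] [111,37] [105,20] [91] [102] → 6 trucks.
6 parcels exceed 75 kg (half the capacity), and no two of those can share a truck, so at least 6 trucks are needed.
So 6 is already optimal.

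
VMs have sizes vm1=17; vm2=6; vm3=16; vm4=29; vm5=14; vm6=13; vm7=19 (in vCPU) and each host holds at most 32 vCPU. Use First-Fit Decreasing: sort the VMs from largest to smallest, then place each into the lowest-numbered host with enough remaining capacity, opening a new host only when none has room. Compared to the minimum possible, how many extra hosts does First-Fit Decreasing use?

First-Fit Decreasing: [29] [19,13] [17,14] [16,6] → 4 hosts.
Total size 114 vCPU; any packing needs at least ⌈114/32⌉ = 4 hosts.
So 4 is already optimal.

0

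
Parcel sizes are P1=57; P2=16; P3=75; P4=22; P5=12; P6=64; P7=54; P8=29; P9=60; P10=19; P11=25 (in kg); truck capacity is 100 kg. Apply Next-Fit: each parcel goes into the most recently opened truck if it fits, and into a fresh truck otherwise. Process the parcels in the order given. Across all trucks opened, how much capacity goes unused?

truck 1: place P1 (57 kg), 43 kg left
truck 1: place P2 (16 kg), 27 kg left
truck 2: place P3 (75 kg), 25 kg left
truck 2: place P4 (22 kg), 3 kg left
truck 3: place P5 (12 kg), 88 kg left
truck 3: place P6 (64 kg), 24 kg left
truck 4: place P7 (54 kg), 46 kg left
truck 4: place P8 (29 kg), 17 kg left
truck 5: place P9 (60 kg), 40 kg left
truck 5: place P10 (19 kg), 21 kg left
truck 6: place P11 (25 kg), 75 kg left
6 trucks × 100 kg = 600 kg; used 433 kg; unused 167 kg.

167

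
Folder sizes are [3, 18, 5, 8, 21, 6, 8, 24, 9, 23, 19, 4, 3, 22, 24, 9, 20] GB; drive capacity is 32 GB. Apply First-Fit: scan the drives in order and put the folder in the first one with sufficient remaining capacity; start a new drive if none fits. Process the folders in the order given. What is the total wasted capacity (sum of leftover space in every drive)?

drive 1: place 3 GB, 29 GB left
drive 1: place 18 GB, 11 GB left
drive 1: place 5 GB, 6 GB left
drive 2: place 8 GB, 24 GB left
drive 2: place 21 GB, 3 GB left
drive 1: place 6 GB, 0 GB left
drive 3: place 8 GB, 24 GB left
drive 3: place 24 GB, 0 GB left
drive 4: place 9 GB, 23 GB left
drive 4: place 23 GB, 0 GB left
drive 5: place 19 GB, 13 GB left
drive 5: place 4 GB, 9 GB left
drive 2: place 3 GB, 0 GB left
drive 6: place 22 GB, 10 GB left
drive 7: place 24 GB, 8 GB left
drive 5: place 9 GB, 0 GB left
drive 8: place 20 GB, 12 GB left
8 drives × 32 GB = 256 GB; used 226 GB; unused 30 GB.

30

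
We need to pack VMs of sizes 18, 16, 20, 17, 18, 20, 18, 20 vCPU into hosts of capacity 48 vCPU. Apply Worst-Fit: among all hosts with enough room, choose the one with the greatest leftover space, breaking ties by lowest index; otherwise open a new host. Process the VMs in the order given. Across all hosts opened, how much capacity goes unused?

45

Put 18 vCPU in host 1; 30 vCPU remain.
Put 16 vCPU in host 1; 14 vCPU remain.
Put 20 vCPU in host 2; 28 vCPU remain.
Put 17 vCPU in host 2; 11 vCPU remain.
Put 18 vCPU in host 3; 30 vCPU remain.
Put 20 vCPU in host 3; 10 vCPU remain.
Put 18 vCPU in host 4; 30 vCPU remain.
Put 20 vCPU in host 4; 10 vCPU remain.
4 hosts × 48 vCPU = 192 vCPU; used 147 vCPU; unused 45 vCPU.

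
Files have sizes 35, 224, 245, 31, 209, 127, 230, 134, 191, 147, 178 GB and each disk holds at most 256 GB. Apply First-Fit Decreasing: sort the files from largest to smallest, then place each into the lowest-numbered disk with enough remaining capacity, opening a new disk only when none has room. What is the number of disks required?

9

Sorted descending: 245, 230, 224, 209, 191, 178, 147, 134, 127, 35, 31.
disk 1: place 245 GB, 11 GB left
disk 2: place 230 GB, 26 GB left
disk 3: place 224 GB, 32 GB left
disk 4: place 209 GB, 47 GB left
disk 5: place 191 GB, 65 GB left
disk 6: place 178 GB, 78 GB left
disk 7: place 147 GB, 109 GB left
disk 8: place 134 GB, 122 GB left
disk 9: place 127 GB, 129 GB left
disk 4: place 35 GB, 12 GB left
disk 3: place 31 GB, 1 GB left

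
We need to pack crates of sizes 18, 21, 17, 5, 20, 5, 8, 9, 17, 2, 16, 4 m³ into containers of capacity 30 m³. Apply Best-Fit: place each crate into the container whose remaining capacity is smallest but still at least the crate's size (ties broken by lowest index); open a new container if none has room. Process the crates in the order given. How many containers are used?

container 1: place 18 m³, 12 m³ left
container 2: place 21 m³, 9 m³ left
container 3: place 17 m³, 13 m³ left
container 2: place 5 m³, 4 m³ left
container 4: place 20 m³, 10 m³ left
container 4: place 5 m³, 5 m³ left
container 1: place 8 m³, 4 m³ left
container 3: place 9 m³, 4 m³ left
container 5: place 17 m³, 13 m³ left
container 1: place 2 m³, 2 m³ left
container 6: place 16 m³, 14 m³ left
container 2: place 4 m³, 0 m³ left

6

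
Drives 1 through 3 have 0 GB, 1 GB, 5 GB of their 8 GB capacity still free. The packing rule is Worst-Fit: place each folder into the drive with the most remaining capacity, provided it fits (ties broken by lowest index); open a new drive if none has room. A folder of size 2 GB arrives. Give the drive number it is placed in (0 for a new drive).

3

Drives with room: drive 3 (5 GB).
Most room is drive 3 with 5 GB free.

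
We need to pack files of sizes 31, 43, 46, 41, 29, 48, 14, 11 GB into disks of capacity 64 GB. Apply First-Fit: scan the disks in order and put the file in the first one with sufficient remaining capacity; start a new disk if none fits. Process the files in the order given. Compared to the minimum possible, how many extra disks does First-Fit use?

First-Fit: [31,29] [43,14] [46,11] [41] [48] → 5 disks.
Total size 263 GB; any packing needs at least ⌈263/64⌉ = 5 disks.
So 5 is already optimal.

0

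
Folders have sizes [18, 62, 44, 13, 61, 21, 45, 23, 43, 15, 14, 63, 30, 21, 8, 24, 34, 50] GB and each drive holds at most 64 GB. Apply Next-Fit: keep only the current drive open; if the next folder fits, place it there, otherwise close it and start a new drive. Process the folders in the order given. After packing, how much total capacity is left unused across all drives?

243

Put 18 GB in drive 1; 46 GB remain.
Put 62 GB in drive 2; 2 GB remain.
Put 44 GB in drive 3; 20 GB remain.
Put 13 GB in drive 3; 7 GB remain.
Put 61 GB in drive 4; 3 GB remain.
Put 21 GB in drive 5; 43 GB remain.
Put 45 GB in drive 6; 19 GB remain.
Put 23 GB in drive 7; 41 GB remain.
Put 43 GB in drive 8; 21 GB remain.
Put 15 GB in drive 8; 6 GB remain.
Put 14 GB in drive 9; 50 GB remain.
Put 63 GB in drive 10; 1 GB remain.
Put 30 GB in drive 11; 34 GB remain.
Put 21 GB in drive 11; 13 GB remain.
Put 8 GB in drive 11; 5 GB remain.
Put 24 GB in drive 12; 40 GB remain.
Put 34 GB in drive 12; 6 GB remain.
Put 50 GB in drive 13; 14 GB remain.
13 drives × 64 GB = 832 GB; used 589 GB; unused 243 GB.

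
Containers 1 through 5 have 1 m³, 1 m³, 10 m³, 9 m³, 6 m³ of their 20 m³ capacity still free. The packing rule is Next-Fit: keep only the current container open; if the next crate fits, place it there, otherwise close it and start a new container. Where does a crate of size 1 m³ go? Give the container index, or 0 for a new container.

Next-Fit only looks at container 5, which has 6 m³ free.
1 m³ fits there.

5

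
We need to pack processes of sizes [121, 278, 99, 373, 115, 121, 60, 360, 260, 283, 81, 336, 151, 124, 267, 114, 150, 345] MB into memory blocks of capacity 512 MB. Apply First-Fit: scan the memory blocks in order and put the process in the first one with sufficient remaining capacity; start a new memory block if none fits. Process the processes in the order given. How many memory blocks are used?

8

Put 121 MB in memory block 1; 391 MB remain.
Put 278 MB in memory block 1; 113 MB remain.
Put 99 MB in memory block 1; 14 MB remain.
Put 373 MB in memory block 2; 139 MB remain.
Put 115 MB in memory block 2; 24 MB remain.
Put 121 MB in memory block 3; 391 MB remain.
Put 60 MB in memory block 3; 331 MB remain.
Put 360 MB in memory block 4; 152 MB remain.
Put 260 MB in memory block 3; 71 MB remain.
Put 283 MB in memory block 5; 229 MB remain.
Put 81 MB in memory block 4; 71 MB remain.
Put 336 MB in memory block 6; 176 MB remain.
Put 151 MB in memory block 5; 78 MB remain.
Put 124 MB in memory block 6; 52 MB remain.
Put 267 MB in memory block 7; 245 MB remain.
Put 114 MB in memory block 7; 131 MB remain.
Put 150 MB in memory block 8; 362 MB remain.
Put 345 MB in memory block 8; 17 MB remain.
Final memory blocks: [121,278,99] [373,115] [121,60,260] [360,81] [283,151] [336,124] [267,114] [150,345].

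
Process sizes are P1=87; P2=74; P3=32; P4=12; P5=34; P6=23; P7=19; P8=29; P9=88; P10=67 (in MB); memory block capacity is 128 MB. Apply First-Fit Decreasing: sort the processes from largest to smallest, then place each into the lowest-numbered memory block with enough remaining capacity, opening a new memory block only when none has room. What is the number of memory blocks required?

4 memory blocks

Sorted descending: 88, 87, 74, 67, 34, 32, 29, 23, 19, 12.
memory block 1: place 88 MB, 40 MB left
memory block 2: place 87 MB, 41 MB left
memory block 3: place 74 MB, 54 MB left
memory block 4: place 67 MB, 61 MB left
memory block 1: place 34 MB, 6 MB left
memory block 2: place 32 MB, 9 MB left
memory block 3: place 29 MB, 25 MB left
memory block 3: place 23 MB, 2 MB left
memory block 4: place 19 MB, 42 MB left
memory block 4: place 12 MB, 30 MB left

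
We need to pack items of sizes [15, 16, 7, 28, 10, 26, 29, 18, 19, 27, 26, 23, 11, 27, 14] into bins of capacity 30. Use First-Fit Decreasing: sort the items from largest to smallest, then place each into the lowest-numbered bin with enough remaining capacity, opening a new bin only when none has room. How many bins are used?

Sorted descending: 29, 28, 27, 27, 26, 26, 23, 19, 18, 16, 15, 14, 11, 10, 7.
29 → bin 1 (remaining 1)
28 → bin 2 (remaining 2)
27 → bin 3 (remaining 3)
27 → bin 4 (remaining 3)
26 → bin 5 (remaining 4)
26 → bin 6 (remaining 4)
23 → bin 7 (remaining 7)
19 → bin 8 (remaining 11)
18 → bin 9 (remaining 12)
16 → bin 10 (remaining 14)
15 → bin 11 (remaining 15)
14 → bin 10 (remaining 0)
11 → bin 8 (remaining 0)
10 → bin 9 (remaining 2)
7 → bin 7 (remaining 0)
Final bins: [29] [28] [27] [27] [26] [26] [23,7] [19,11] [18,10] [16,14] [15].

11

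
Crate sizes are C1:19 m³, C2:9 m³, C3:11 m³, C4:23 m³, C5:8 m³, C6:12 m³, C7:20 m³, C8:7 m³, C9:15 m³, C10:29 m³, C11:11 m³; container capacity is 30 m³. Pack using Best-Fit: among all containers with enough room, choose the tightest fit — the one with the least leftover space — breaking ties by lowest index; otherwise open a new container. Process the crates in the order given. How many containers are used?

C1 (19 m³) → container 1 (remaining 11 m³)
C2 (9 m³) → container 1 (remaining 2 m³)
C3 (11 m³) → container 2 (remaining 19 m³)
C4 (23 m³) → container 3 (remaining 7 m³)
C5 (8 m³) → container 2 (remaining 11 m³)
C6 (12 m³) → container 4 (remaining 18 m³)
C7 (20 m³) → container 5 (remaining 10 m³)
C8 (7 m³) → container 3 (remaining 0 m³)
C9 (15 m³) → container 4 (remaining 3 m³)
C10 (29 m³) → container 6 (remaining 1 m³)
C11 (11 m³) → container 2 (remaining 0 m³)

6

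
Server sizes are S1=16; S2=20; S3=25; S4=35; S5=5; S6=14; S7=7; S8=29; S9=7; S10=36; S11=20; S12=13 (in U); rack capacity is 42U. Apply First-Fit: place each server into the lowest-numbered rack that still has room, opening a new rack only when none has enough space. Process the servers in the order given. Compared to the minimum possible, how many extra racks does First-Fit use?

0

First-Fit: [16,20,5] [25,14] [35,7] [29,7] [36] [20,13] → 6 racks.
Total size 227U; any packing needs at least ⌈227/42⌉ = 6 racks.
So 6 is already optimal.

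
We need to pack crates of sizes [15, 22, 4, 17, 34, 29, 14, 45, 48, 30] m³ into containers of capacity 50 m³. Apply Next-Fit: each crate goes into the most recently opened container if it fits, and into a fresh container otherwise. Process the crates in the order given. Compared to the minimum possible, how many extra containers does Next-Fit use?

Next-Fit: [15,22,4] [17] [34] [29,14] [45] [48] [30] → 7 containers.
Total size 258 m³; any packing needs at least ⌈258/50⌉ = 6 containers.
An optimal packing achieves that bound: [48] [45,4] [34,15] [30,17] [29,14] [22] → 6 containers.
Excess: 7 − 6 = 1.

1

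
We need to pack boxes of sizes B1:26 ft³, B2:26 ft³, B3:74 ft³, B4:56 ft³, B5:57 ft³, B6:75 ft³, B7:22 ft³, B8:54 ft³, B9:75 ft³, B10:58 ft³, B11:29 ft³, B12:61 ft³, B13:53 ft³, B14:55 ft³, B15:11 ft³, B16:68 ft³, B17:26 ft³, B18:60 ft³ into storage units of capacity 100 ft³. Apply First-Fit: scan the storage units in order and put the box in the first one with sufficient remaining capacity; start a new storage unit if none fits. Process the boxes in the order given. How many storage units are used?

B1 (26 ft³) → storage unit 1 (remaining 74 ft³)
B2 (26 ft³) → storage unit 1 (remaining 48 ft³)
B3 (74 ft³) → storage unit 2 (remaining 26 ft³)
B4 (56 ft³) → storage unit 3 (remaining 44 ft³)
B5 (57 ft³) → storage unit 4 (remaining 43 ft³)
B6 (75 ft³) → storage unit 5 (remaining 25 ft³)
B7 (22 ft³) → storage unit 1 (remaining 26 ft³)
B8 (54 ft³) → storage unit 6 (remaining 46 ft³)
B9 (75 ft³) → storage unit 7 (remaining 25 ft³)
B10 (58 ft³) → storage unit 8 (remaining 42 ft³)
B11 (29 ft³) → storage unit 3 (remaining 15 ft³)
B12 (61 ft³) → storage unit 9 (remaining 39 ft³)
B13 (53 ft³) → storage unit 10 (remaining 47 ft³)
B14 (55 ft³) → storage unit 11 (remaining 45 ft³)
B15 (11 ft³) → storage unit 1 (remaining 15 ft³)
B16 (68 ft³) → storage unit 12 (remaining 32 ft³)
B17 (26 ft³) → storage unit 2 (remaining 0 ft³)
B18 (60 ft³) → storage unit 13 (remaining 40 ft³)

13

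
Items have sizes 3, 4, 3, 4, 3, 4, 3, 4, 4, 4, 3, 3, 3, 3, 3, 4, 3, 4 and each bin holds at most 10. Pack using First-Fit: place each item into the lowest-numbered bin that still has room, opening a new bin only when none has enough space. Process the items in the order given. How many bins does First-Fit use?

7

3 → bin 1 (remaining 7)
4 → bin 1 (remaining 3)
3 → bin 1 (remaining 0)
4 → bin 2 (remaining 6)
3 → bin 2 (remaining 3)
4 → bin 3 (remaining 6)
3 → bin 2 (remaining 0)
4 → bin 3 (remaining 2)
4 → bin 4 (remaining 6)
4 → bin 4 (remaining 2)
3 → bin 5 (remaining 7)
3 → bin 5 (remaining 4)
3 → bin 5 (remaining 1)
3 → bin 6 (remaining 7)
3 → bin 6 (remaining 4)
4 → bin 6 (remaining 0)
3 → bin 7 (remaining 7)
4 → bin 7 (remaining 3)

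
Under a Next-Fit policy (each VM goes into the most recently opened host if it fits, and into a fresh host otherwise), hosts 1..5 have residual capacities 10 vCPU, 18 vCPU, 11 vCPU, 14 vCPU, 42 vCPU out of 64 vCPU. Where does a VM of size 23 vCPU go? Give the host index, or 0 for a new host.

5

Next-Fit only looks at host 5, which has 42 vCPU free.
23 vCPU fits there.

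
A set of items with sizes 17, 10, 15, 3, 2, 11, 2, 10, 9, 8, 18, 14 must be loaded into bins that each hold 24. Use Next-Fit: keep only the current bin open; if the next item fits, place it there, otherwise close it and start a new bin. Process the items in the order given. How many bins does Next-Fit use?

bin 1: place 17, 7 left
bin 2: place 10, 14 left
bin 3: place 15, 9 left
bin 3: place 3, 6 left
bin 3: place 2, 4 left
bin 4: place 11, 13 left
bin 4: place 2, 11 left
bin 4: place 10, 1 left
bin 5: place 9, 15 left
bin 5: place 8, 7 left
bin 6: place 18, 6 left
bin 7: place 14, 10 left

7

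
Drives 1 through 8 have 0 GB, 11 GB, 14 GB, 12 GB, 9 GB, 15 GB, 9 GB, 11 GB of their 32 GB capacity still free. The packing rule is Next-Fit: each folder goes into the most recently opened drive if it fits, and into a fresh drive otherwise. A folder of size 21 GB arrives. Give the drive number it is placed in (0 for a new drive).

0

Next-Fit only looks at drive 8, which has 11 GB free.
21 GB does not fit, so a new drive is opened.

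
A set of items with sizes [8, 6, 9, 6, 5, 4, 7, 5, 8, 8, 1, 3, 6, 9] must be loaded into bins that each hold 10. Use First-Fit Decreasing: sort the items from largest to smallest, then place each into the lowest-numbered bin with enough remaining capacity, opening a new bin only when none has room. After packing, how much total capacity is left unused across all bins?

Sorted descending: 9, 9, 8, 8, 8, 7, 6, 6, 6, 5, 5, 4, 3, 1.
Put 9 in bin 1; 1 remain.
Put 9 in bin 2; 1 remain.
Put 8 in bin 3; 2 remain.
Put 8 in bin 4; 2 remain.
Put 8 in bin 5; 2 remain.
Put 7 in bin 6; 3 remain.
Put 6 in bin 7; 4 remain.
Put 6 in bin 8; 4 remain.
Put 6 in bin 9; 4 remain.
Put 5 in bin 10; 5 remain.
Put 5 in bin 10; 0 remain.
Put 4 in bin 7; 0 remain.
Put 3 in bin 6; 0 remain.
Put 1 in bin 1; 0 remain.
10 bins × 10 = 100; used 85; unused 15.

15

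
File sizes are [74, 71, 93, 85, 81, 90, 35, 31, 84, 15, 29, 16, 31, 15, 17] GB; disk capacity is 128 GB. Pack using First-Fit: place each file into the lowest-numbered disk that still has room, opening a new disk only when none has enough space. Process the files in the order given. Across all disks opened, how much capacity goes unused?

129

disk 1: place 74 GB, 54 GB left
disk 2: place 71 GB, 57 GB left
disk 3: place 93 GB, 35 GB left
disk 4: place 85 GB, 43 GB left
disk 5: place 81 GB, 47 GB left
disk 6: place 90 GB, 38 GB left
disk 1: place 35 GB, 19 GB left
disk 2: place 31 GB, 26 GB left
disk 7: place 84 GB, 44 GB left
disk 1: place 15 GB, 4 GB left
disk 3: place 29 GB, 6 GB left
disk 2: place 16 GB, 10 GB left
disk 4: place 31 GB, 12 GB left
disk 5: place 15 GB, 32 GB left
disk 5: place 17 GB, 15 GB left
7 disks × 128 GB = 896 GB; used 767 GB; unused 129 GB.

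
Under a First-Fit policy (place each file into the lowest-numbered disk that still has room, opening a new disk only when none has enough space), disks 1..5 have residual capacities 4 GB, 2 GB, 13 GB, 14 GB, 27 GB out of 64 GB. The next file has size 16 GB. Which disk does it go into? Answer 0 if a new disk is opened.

5

Disks with room: disk 5 (27 GB).
The first with room is disk 5.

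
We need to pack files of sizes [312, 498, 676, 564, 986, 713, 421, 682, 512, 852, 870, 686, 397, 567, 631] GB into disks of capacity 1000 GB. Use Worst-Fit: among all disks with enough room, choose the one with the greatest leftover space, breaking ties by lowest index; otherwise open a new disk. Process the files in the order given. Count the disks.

Put 312 GB in disk 1; 688 GB remain.
Put 498 GB in disk 1; 190 GB remain.
Put 676 GB in disk 2; 324 GB remain.
Put 564 GB in disk 3; 436 GB remain.
Put 986 GB in disk 4; 14 GB remain.
Put 713 GB in disk 5; 287 GB remain.
Put 421 GB in disk 3; 15 GB remain.
Put 682 GB in disk 6; 318 GB remain.
Put 512 GB in disk 7; 488 GB remain.
Put 852 GB in disk 8; 148 GB remain.
Put 870 GB in disk 9; 130 GB remain.
Put 686 GB in disk 10; 314 GB remain.
Put 397 GB in disk 7; 91 GB remain.
Put 567 GB in disk 11; 433 GB remain.
Put 631 GB in disk 12; 369 GB remain.
Final disks: [312,498] [676] [564,421] [986] [713] [682] [512,397] [852] [870] [686] [567] [631].

12 disks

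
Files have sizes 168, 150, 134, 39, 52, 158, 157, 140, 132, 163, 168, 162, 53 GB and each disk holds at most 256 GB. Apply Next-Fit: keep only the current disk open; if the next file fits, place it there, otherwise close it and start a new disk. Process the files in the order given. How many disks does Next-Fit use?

10

168 GB → disk 1 (remaining 88 GB)
150 GB → disk 2 (remaining 106 GB)
134 GB → disk 3 (remaining 122 GB)
39 GB → disk 3 (remaining 83 GB)
52 GB → disk 3 (remaining 31 GB)
158 GB → disk 4 (remaining 98 GB)
157 GB → disk 5 (remaining 99 GB)
140 GB → disk 6 (remaining 116 GB)
132 GB → disk 7 (remaining 124 GB)
163 GB → disk 8 (remaining 93 GB)
168 GB → disk 9 (remaining 88 GB)
162 GB → disk 10 (remaining 94 GB)
53 GB → disk 10 (remaining 41 GB)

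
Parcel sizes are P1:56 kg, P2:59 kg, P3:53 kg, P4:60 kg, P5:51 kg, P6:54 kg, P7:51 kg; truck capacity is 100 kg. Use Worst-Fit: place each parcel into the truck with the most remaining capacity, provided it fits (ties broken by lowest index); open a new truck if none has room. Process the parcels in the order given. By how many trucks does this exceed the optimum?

Worst-Fit: [56] [59] [53] [60] [51] [54] [51] → 7 trucks.
7 parcels exceed 50 kg (half the capacity), and no two of those can share a truck, so at least 7 trucks are needed.
So 7 is already optimal.

0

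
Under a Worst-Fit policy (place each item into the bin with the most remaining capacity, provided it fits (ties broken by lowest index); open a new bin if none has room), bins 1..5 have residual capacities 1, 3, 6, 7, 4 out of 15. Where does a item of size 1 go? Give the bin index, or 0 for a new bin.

4

Bins with room: bin 1 (1), bin 2 (3), bin 3 (6), bin 4 (7), bin 5 (4).
Most room is bin 4 with 7 free.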